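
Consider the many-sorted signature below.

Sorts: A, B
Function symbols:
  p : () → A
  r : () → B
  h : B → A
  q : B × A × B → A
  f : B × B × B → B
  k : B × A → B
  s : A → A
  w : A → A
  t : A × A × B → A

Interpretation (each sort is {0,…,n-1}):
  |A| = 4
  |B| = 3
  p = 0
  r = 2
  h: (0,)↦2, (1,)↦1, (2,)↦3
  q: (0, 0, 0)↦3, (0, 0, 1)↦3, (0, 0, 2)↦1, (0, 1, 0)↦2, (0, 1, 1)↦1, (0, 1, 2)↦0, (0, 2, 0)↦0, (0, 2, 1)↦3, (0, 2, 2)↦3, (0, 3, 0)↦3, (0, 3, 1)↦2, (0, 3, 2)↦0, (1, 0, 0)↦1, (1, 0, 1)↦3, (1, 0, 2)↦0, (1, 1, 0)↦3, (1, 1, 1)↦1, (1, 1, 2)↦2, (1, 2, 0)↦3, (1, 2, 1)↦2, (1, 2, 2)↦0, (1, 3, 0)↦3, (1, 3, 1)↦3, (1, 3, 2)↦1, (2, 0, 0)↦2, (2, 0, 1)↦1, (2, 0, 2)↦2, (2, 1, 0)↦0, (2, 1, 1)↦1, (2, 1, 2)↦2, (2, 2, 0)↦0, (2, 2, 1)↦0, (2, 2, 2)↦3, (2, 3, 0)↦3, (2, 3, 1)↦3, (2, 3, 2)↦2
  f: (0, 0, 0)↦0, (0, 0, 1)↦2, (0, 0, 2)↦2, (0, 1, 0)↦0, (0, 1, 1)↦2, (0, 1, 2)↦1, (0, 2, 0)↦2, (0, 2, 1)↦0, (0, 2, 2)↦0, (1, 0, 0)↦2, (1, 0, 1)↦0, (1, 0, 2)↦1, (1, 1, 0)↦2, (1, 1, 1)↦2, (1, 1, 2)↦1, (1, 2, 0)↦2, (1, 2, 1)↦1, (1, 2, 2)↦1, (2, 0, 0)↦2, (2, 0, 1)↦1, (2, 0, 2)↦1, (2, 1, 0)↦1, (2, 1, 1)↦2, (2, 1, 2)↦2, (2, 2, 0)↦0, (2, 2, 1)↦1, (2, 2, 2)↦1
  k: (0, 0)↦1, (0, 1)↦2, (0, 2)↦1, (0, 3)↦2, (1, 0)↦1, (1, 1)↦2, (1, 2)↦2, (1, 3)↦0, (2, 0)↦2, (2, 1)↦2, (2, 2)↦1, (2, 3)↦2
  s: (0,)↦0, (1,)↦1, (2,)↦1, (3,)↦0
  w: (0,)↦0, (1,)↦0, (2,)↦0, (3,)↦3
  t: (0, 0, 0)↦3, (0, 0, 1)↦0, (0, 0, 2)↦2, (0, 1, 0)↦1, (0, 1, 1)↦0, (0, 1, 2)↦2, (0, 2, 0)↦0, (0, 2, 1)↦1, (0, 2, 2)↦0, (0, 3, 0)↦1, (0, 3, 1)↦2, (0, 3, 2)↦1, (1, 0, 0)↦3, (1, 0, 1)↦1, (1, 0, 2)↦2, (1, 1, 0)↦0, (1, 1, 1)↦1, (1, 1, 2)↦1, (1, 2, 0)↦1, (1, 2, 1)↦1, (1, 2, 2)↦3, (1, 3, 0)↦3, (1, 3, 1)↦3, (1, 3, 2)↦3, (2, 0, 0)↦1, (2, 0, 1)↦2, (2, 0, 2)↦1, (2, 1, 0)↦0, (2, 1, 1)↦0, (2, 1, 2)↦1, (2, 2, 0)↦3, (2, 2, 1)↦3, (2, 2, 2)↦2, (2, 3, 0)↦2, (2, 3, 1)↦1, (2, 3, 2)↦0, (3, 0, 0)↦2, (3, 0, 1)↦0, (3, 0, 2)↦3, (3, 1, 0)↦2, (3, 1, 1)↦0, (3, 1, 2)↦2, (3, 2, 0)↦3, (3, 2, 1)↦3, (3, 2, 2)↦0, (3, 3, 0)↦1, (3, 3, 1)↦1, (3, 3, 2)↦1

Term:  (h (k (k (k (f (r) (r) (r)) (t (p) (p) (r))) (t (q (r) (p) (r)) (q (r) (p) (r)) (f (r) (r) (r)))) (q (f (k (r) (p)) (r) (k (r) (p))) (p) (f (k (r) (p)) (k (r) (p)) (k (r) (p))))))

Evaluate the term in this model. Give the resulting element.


  r = 2
  r = 2
  r = 2
  (f (r) (r) (r)) = f(2, 2, 2) = 1
  p = 0
  p = 0
  r = 2
  (t (p) (p) (r)) = t(0, 0, 2) = 2
  (k (f (r) (r) (r)) (t (p) (p) (r))) = k(1, 2) = 2
  r = 2
  p = 0
  r = 2
  (q (r) (p) (r)) = q(2, 0, 2) = 2
  r = 2
  p = 0
  r = 2
  (q (r) (p) (r)) = q(2, 0, 2) = 2
  r = 2
  r = 2
  r = 2
  (f (r) (r) (r)) = f(2, 2, 2) = 1
  (t (q (r) (p) (r)) (q (r) (p) (r)) (f (r) (r) (r))) = t(2, 2, 1) = 3
  (k (k (f (r) (r) (r)) (t (p) (p) (r))) (t (q (r) (p) (r)) (q (r) (p) (r)) (f (r) (r) (r)))) = k(2, 3) = 2
  r = 2
  p = 0
  (k (r) (p)) = k(2, 0) = 2
  r = 2
  r = 2
  p = 0
  (k (r) (p)) = k(2, 0) = 2
  (f (k (r) (p)) (r) (k (r) (p))) = f(2, 2, 2) = 1
  p = 0
  r = 2
  p = 0
  (k (r) (p)) = k(2, 0) = 2
  r = 2
  p = 0
  (k (r) (p)) = k(2, 0) = 2
  r = 2
  p = 0
  (k (r) (p)) = k(2, 0) = 2
  (f (k (r) (p)) (k (r) (p)) (k (r) (p))) = f(2, 2, 2) = 1
  (q (f (k (r) (p)) (r) (k (r) (p))) (p) (f (k (r) (p)) (k (r) (p)) (k (r) (p)))) = q(1, 0, 1) = 3
  (k (k (k (f (r) (r) (r)) (t (p) (p) (r))) (t (q (r) (p) (r)) (q (r) (p) (r)) (f (r) (r) (r)))) (q (f (k (r) (p)) (r) (k (r) (p))) (p) (f (k (r) (p)) (k (r) (p)) (k (r) (p))))) = k(2, 3) = 2
  (h (k (k (k (f (r) (r) (r)) (t (p) (p) (r))) (t (q (r) (p) (r)) (q (r) (p) (r)) (f (r) (r) (r)))) (q (f (k (r) (p)) (r) (k (r) (p))) (p) (f (k (r) (p)) (k (r) (p)) (k (r) (p)))))) = h(2,) = 3

value = 3


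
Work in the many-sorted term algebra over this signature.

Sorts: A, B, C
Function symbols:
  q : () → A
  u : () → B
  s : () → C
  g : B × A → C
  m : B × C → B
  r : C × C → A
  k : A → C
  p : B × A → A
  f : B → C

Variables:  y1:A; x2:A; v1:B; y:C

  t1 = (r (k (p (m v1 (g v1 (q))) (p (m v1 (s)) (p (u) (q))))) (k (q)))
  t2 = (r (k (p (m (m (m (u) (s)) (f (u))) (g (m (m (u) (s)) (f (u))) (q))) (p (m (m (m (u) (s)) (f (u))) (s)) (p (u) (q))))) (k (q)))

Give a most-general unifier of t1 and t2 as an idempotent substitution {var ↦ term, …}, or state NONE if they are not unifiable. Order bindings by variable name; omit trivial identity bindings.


{v1 ↦ (m (m (u) (s)) (f (u)))}


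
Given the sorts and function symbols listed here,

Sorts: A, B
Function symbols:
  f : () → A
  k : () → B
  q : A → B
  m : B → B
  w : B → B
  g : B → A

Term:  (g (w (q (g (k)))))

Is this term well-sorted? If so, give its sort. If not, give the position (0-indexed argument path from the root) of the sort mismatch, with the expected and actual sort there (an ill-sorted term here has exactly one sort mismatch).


        (k) : B
      (g (k)) : A
    (q (g (k))) : B
  (w (q (g (k)))) : B
(g (w (q (g (k))))) : A

well-sorted; sort = A


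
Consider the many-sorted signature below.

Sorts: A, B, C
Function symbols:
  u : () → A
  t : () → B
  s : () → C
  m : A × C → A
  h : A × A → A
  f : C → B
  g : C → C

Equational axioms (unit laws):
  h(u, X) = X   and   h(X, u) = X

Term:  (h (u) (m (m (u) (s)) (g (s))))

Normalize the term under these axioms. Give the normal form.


normal form = (m (m (u) (s)) (g (s)))

1. (h (u) (m (m (u) (s)) (g (s))))  →  (m (m (u) (s)) (g (s)))


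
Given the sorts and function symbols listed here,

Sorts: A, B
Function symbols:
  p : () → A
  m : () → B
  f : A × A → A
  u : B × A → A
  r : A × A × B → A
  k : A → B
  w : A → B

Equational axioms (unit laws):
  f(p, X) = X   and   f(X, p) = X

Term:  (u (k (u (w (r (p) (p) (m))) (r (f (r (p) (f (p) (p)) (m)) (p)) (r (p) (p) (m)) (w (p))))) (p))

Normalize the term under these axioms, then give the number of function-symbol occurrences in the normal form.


1. (u (k (u (w (r (p) (p) (m))) (r (f (r (p) (f (p) (p)) (m)) (p)) (r (p) (p) (m)) (w (p))))) (p))  →  (u (k (u (w (r (p) (p) (m))) (r (r (p) (f (p) (p)) (m)) (r (p) (p) (m)) (w (p))))) (p))
2. (u (k (u (w (r (p) (p) (m))) (r (r (p) (f (p) (p)) (m)) (r (p) (p) (m)) (w (p))))) (p))  →  (u (k (u (w (r (p) (p) (m))) (r (r (p) (p) (m)) (r (p) (p) (m)) (w (p))))) (p))
normal form: (u (k (u (w (r (p) (p) (m))) (r (r (p) (p) (m)) (r (p) (p) (m)) (w (p))))) (p))

size = 20


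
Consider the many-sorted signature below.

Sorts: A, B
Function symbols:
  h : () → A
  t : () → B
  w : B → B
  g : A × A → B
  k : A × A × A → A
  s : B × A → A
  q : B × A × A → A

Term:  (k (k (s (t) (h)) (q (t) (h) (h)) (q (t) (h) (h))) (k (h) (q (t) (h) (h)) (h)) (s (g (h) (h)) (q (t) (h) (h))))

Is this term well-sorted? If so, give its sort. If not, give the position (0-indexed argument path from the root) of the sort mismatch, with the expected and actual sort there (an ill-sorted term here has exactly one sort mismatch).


well-sorted; sort = A

      (t) : B
      (h) : A
    (s (t) (h)) : A
      (t) : B
      (h) : A
      (h) : A
    (q (t) (h) (h)) : A
      (t) : B
      (h) : A
      (h) : A
    (q (t) (h) (h)) : A
  (k (s (t) (h)) (q (t) (h) (h)) (q (t) (h) (h))) : A
    (h) : A
      (t) : B
      (h) : A
      (h) : A
    (q (t) (h) (h)) : A
    (h) : A
  (k (h) (q (t) (h) (h)) (h)) : A
      (h) : A
      (h) : A
    (g (h) (h)) : B
      (t) : B
      (h) : A
      (h) : A
    (q (t) (h) (h)) : A
  (s (g (h) (h)) (q (t) (h) (h))) : A
(k (k (s (t) (h)) (q (t) (h) (h)) (q (t) (h) (h))) (k (h) (q (t) (h) (h)) (h)) (s (g (h) (h)) (q (t) (h) (h)))) : A


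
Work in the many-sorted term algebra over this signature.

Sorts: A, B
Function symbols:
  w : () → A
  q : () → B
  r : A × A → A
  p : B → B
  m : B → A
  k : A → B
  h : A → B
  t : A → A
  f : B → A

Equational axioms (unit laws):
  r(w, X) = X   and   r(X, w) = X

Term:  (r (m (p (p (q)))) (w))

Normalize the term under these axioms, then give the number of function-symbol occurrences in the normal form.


1. (r (m (p (p (q)))) (w))  →  (m (p (p (q))))
normal form: (m (p (p (q))))

size = 4


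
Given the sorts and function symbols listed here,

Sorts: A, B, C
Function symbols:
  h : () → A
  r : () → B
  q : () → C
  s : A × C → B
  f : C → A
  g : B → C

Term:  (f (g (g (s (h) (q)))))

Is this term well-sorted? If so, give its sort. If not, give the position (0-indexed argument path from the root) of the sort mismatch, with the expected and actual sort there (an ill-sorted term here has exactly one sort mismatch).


ill-sorted at position [0, 0]: expected B, got C

        (h) : A
        (q) : C
      (s (h) (q)) : B
    (g (s (h) (q))) : C
  (g (g (s (h) (q)))) : ✗ arg 0 at [0, 0] has sort C, expected B


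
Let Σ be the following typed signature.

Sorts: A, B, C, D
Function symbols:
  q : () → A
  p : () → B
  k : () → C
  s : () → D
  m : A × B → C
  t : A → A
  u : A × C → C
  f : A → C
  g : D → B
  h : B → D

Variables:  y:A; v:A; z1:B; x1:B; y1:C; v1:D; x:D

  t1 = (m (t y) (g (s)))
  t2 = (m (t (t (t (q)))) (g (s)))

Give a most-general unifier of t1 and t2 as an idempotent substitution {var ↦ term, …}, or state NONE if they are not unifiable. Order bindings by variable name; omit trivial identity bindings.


{y ↦ (t (t (q)))}


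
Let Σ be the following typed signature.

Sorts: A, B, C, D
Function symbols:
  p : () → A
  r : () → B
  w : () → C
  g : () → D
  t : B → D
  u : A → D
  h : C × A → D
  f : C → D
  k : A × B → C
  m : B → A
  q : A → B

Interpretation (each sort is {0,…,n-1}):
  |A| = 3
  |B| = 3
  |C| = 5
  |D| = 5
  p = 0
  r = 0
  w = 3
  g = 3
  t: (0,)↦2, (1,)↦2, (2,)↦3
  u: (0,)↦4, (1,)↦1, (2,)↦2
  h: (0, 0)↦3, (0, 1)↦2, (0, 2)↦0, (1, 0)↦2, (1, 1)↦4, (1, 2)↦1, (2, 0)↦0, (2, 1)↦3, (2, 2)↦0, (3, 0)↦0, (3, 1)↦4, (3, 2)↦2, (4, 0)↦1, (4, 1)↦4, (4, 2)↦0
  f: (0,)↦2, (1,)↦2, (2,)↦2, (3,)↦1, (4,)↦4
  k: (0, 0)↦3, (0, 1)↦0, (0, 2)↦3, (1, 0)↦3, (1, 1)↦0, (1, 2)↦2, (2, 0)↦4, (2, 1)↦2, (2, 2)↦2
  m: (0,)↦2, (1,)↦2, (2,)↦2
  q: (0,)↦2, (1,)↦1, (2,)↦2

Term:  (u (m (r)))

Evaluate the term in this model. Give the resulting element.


value = 2

  r = 0
  (m (r)) = m(0,) = 2
  (u (m (r))) = u(2,) = 2


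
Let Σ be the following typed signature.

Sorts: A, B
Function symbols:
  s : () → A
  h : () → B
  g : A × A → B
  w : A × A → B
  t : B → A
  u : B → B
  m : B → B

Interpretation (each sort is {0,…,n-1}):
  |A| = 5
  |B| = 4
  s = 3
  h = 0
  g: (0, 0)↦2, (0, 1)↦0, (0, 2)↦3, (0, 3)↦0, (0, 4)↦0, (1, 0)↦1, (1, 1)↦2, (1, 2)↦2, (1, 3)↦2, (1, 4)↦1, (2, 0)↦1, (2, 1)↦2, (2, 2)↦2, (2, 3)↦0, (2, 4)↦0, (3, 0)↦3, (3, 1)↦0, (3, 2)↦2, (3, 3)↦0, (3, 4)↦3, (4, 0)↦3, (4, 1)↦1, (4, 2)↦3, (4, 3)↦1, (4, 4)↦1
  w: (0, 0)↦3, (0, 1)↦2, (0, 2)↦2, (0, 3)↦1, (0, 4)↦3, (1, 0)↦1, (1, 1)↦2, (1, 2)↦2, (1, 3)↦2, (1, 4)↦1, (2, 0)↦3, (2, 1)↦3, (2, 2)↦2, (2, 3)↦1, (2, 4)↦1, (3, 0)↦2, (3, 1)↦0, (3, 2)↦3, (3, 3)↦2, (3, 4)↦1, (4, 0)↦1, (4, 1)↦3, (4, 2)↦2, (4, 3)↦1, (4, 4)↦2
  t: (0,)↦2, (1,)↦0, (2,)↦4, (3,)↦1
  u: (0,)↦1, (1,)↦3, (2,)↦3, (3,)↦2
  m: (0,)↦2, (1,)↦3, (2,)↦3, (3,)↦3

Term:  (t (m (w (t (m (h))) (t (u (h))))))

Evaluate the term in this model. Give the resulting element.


value = 1

  h = 0
  (m (h)) = m(0,) = 2
  (t (m (h))) = t(2,) = 4
  h = 0
  (u (h)) = u(0,) = 1
  (t (u (h))) = t(1,) = 0
  (w (t (m (h))) (t (u (h)))) = w(4, 0) = 1
  (m (w (t (m (h))) (t (u (h))))) = m(1,) = 3
  (t (m (w (t (m (h))) (t (u (h)))))) = t(3,) = 1


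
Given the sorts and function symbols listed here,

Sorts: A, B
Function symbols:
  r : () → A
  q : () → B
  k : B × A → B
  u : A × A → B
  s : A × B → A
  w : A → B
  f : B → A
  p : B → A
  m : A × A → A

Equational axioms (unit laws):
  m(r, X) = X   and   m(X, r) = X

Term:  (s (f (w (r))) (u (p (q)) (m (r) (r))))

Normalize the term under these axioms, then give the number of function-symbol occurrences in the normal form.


1. (s (f (w (r))) (u (p (q)) (m (r) (r))))  →  (s (f (w (r))) (u (p (q)) (r)))
normal form: (s (f (w (r))) (u (p (q)) (r)))

size = 8


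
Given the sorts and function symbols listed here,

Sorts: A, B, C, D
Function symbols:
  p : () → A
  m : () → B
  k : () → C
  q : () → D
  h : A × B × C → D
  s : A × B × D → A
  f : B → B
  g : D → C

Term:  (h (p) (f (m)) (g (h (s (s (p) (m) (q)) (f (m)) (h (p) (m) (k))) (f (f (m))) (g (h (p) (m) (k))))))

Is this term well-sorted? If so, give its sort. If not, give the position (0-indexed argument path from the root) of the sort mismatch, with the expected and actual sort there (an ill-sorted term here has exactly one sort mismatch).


  (p) : A
    (m) : B
  (f (m)) : B
          (p) : A
          (m) : B
          (q) : D
        (s (p) (m) (q)) : A
          (m) : B
        (f (m)) : B
          (p) : A
          (m) : B
          (k) : C
        (h (p) (m) (k)) : D
      (s (s (p) (m) (q)) (f (m)) (h (p) (m) (k))) : A
          (m) : B
        (f (m)) : B
      (f (f (m))) : B
          (p) : A
          (m) : B
          (k) : C
        (h (p) (m) (k)) : D
      (g (h (p) (m) (k))) : C
    (h (s (s (p) (m) (q)) (f (m)) (h (p) (m) (k))) (f (f (m))) (g (h (p) (m) (k)))) : D
  (g (h (s (s (p) (m) (q)) (f (m)) (h (p) (m) (k))) (f (f (m))) (g (h (p) (m) (k))))) : C
(h (p) (f (m)) (g (h (s (s (p) (m) (q)) (f (m)) (h (p) (m) (k))) (f (f (m))) (g (h (p) (m) (k)))))) : D

well-sorted; sort = D


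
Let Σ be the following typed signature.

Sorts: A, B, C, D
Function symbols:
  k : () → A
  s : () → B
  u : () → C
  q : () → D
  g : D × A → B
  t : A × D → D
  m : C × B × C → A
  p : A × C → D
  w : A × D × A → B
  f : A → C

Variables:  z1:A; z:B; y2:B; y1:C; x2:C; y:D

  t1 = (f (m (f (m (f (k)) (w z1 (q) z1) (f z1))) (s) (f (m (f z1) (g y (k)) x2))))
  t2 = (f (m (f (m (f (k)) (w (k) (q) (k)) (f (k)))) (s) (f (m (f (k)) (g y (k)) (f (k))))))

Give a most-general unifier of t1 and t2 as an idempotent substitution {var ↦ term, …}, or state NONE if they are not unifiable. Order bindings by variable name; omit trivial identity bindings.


{x2 ↦ (f (k)), z1 ↦ (k)}


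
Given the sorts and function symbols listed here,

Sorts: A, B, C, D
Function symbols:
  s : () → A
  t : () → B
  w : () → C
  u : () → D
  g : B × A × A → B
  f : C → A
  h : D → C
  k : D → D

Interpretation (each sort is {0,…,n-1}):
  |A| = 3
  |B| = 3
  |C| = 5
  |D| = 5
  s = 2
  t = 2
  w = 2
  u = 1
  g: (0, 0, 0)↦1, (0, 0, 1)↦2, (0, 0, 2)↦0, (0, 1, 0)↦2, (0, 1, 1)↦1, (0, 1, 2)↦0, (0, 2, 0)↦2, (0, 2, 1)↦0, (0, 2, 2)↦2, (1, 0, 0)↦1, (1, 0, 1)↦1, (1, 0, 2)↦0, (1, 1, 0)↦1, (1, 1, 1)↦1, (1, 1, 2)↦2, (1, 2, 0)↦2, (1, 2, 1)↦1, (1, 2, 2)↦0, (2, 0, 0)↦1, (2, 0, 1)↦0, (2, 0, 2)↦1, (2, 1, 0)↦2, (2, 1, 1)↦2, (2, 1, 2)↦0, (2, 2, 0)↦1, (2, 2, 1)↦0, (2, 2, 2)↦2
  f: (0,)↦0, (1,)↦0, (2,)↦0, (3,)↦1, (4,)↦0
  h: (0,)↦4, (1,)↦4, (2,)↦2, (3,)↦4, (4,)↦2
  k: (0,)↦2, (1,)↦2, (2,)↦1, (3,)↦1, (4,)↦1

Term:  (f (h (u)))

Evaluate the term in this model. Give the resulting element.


  u = 1
  (h (u)) = h(1,) = 4
  (f (h (u))) = f(4,) = 0

value = 0


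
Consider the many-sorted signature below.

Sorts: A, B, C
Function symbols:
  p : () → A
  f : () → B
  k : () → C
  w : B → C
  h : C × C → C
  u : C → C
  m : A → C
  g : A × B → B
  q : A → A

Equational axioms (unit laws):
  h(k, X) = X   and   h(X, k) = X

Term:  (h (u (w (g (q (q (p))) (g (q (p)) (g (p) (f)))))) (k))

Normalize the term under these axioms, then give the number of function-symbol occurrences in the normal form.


1. (h (u (w (g (q (q (p))) (g (q (p)) (g (p) (f)))))) (k))  →  (u (w (g (q (q (p))) (g (q (p)) (g (p) (f))))))
normal form: (u (w (g (q (q (p))) (g (q (p)) (g (p) (f))))))

size = 12


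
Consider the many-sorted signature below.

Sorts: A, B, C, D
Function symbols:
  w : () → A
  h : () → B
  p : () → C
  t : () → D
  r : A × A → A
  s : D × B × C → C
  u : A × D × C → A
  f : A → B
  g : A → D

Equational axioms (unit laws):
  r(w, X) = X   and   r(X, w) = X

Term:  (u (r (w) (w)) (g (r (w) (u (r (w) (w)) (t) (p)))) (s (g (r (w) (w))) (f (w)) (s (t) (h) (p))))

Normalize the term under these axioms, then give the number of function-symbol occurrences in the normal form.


1. (u (r (w) (w)) (g (r (w) (u (r (w) (w)) (t) (p)))) (s (g (r (w) (w))) (f (w)) (s (t) (h) (p))))  →  (u (w) (g (r (w) (u (r (w) (w)) (t) (p)))) (s (g (r (w) (w))) (f (w)) (s (t) (h) (p))))
2. (u (w) (g (r (w) (u (r (w) (w)) (t) (p)))) (s (g (r (w) (w))) (f (w)) (s (t) (h) (p))))  →  (u (w) (g (u (r (w) (w)) (t) (p))) (s (g (r (w) (w))) (f (w)) (s (t) (h) (p))))
3. (u (w) (g (u (r (w) (w)) (t) (p))) (s (g (r (w) (w))) (f (w)) (s (t) (h) (p))))  →  (u (w) (g (u (w) (t) (p))) (s (g (r (w) (w))) (f (w)) (s (t) (h) (p))))
4. (u (w) (g (u (w) (t) (p))) (s (g (r (w) (w))) (f (w)) (s (t) (h) (p))))  →  (u (w) (g (u (w) (t) (p))) (s (g (w)) (f (w)) (s (t) (h) (p))))
normal form: (u (w) (g (u (w) (t) (p))) (s (g (w)) (f (w)) (s (t) (h) (p))))

size = 16


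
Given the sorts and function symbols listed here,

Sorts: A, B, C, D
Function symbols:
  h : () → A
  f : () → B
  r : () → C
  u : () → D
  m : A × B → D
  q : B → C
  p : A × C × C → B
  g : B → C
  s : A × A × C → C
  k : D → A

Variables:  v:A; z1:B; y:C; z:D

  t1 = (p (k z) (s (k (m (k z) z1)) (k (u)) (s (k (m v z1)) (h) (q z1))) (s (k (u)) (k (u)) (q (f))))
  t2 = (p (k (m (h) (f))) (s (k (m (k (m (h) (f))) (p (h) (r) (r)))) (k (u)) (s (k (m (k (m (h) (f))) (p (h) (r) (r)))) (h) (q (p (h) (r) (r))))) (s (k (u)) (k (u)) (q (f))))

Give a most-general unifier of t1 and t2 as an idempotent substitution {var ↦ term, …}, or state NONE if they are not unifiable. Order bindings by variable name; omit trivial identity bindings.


{v ↦ (k (m (h) (f))), z ↦ (m (h) (f)), z1 ↦ (p (h) (r) (r))}


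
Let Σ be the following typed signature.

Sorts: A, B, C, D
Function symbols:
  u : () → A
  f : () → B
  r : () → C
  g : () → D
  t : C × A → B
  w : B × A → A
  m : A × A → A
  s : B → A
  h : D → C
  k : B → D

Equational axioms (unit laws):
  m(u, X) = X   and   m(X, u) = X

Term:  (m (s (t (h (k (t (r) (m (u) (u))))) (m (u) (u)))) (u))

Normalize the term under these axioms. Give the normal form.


normal form = (s (t (h (k (t (r) (u)))) (u)))

1. (m (s (t (h (k (t (r) (m (u) (u))))) (m (u) (u)))) (u))  →  (s (t (h (k (t (r) (m (u) (u))))) (m (u) (u))))
2. (s (t (h (k (t (r) (m (u) (u))))) (m (u) (u))))  →  (s (t (h (k (t (r) (u)))) (m (u) (u))))
3. (s (t (h (k (t (r) (u)))) (m (u) (u))))  →  (s (t (h (k (t (r) (u)))) (u)))


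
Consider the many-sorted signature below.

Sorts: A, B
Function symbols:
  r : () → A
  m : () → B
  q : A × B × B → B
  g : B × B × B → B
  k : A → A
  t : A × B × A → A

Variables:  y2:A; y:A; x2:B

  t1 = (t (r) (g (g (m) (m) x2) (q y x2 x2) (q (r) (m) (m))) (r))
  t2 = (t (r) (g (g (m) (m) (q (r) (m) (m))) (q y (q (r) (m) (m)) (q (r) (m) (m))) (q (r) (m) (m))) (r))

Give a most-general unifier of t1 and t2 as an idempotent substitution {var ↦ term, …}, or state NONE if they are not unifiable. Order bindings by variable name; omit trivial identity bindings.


{x2 ↦ (q (r) (m) (m))}


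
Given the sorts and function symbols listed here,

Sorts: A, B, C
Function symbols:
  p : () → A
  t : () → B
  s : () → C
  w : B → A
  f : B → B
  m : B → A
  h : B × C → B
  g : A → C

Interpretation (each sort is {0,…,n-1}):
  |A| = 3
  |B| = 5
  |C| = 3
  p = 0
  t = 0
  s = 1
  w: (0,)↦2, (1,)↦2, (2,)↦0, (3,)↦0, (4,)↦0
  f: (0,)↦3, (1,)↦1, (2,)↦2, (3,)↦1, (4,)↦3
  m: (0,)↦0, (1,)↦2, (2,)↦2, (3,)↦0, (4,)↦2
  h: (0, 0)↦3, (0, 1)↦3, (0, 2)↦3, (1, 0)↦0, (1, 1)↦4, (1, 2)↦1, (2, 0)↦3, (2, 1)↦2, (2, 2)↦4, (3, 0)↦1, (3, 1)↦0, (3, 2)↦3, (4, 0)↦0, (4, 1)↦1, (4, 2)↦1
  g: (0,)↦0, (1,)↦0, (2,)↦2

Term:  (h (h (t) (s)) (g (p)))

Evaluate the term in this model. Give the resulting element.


value = 1

  t = 0
  s = 1
  (h (t) (s)) = h(0, 1) = 3
  p = 0
  (g (p)) = g(0,) = 0
  (h (h (t) (s)) (g (p))) = h(3, 0) = 1


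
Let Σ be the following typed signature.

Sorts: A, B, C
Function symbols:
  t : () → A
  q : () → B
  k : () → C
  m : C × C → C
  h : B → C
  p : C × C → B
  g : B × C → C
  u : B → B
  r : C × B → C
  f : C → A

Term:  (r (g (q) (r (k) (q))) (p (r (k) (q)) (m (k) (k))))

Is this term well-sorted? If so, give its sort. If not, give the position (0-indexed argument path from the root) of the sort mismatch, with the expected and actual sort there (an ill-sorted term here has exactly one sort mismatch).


well-sorted; sort = C

    (q) : B
      (k) : C
      (q) : B
    (r (k) (q)) : C
  (g (q) (r (k) (q))) : C
      (k) : C
      (q) : B
    (r (k) (q)) : C
      (k) : C
      (k) : C
    (m (k) (k)) : C
  (p (r (k) (q)) (m (k) (k))) : B
(r (g (q) (r (k) (q))) (p (r (k) (q)) (m (k) (k)))) : C


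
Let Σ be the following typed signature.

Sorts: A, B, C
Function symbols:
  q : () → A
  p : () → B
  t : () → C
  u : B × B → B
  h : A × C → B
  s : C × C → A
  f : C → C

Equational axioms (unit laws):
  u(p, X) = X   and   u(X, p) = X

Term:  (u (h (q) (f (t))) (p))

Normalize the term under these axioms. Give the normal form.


normal form = (h (q) (f (t)))

1. (u (h (q) (f (t))) (p))  →  (h (q) (f (t)))


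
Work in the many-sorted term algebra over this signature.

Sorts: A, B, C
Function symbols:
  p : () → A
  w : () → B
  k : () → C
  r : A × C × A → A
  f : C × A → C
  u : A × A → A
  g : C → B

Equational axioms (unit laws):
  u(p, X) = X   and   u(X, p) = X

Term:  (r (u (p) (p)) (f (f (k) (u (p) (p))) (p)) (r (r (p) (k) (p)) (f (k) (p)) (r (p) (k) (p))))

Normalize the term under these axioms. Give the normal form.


normal form = (r (p) (f (f (k) (p)) (p)) (r (r (p) (k) (p)) (f (k) (p)) (r (p) (k) (p))))

1. (r (u (p) (p)) (f (f (k) (u (p) (p))) (p)) (r (r (p) (k) (p)) (f (k) (p)) (r (p) (k) (p))))  →  (r (p) (f (f (k) (u (p) (p))) (p)) (r (r (p) (k) (p)) (f (k) (p)) (r (p) (k) (p))))
2. (r (p) (f (f (k) (u (p) (p))) (p)) (r (r (p) (k) (p)) (f (k) (p)) (r (p) (k) (p))))  →  (r (p) (f (f (k) (p)) (p)) (r (r (p) (k) (p)) (f (k) (p)) (r (p) (k) (p))))


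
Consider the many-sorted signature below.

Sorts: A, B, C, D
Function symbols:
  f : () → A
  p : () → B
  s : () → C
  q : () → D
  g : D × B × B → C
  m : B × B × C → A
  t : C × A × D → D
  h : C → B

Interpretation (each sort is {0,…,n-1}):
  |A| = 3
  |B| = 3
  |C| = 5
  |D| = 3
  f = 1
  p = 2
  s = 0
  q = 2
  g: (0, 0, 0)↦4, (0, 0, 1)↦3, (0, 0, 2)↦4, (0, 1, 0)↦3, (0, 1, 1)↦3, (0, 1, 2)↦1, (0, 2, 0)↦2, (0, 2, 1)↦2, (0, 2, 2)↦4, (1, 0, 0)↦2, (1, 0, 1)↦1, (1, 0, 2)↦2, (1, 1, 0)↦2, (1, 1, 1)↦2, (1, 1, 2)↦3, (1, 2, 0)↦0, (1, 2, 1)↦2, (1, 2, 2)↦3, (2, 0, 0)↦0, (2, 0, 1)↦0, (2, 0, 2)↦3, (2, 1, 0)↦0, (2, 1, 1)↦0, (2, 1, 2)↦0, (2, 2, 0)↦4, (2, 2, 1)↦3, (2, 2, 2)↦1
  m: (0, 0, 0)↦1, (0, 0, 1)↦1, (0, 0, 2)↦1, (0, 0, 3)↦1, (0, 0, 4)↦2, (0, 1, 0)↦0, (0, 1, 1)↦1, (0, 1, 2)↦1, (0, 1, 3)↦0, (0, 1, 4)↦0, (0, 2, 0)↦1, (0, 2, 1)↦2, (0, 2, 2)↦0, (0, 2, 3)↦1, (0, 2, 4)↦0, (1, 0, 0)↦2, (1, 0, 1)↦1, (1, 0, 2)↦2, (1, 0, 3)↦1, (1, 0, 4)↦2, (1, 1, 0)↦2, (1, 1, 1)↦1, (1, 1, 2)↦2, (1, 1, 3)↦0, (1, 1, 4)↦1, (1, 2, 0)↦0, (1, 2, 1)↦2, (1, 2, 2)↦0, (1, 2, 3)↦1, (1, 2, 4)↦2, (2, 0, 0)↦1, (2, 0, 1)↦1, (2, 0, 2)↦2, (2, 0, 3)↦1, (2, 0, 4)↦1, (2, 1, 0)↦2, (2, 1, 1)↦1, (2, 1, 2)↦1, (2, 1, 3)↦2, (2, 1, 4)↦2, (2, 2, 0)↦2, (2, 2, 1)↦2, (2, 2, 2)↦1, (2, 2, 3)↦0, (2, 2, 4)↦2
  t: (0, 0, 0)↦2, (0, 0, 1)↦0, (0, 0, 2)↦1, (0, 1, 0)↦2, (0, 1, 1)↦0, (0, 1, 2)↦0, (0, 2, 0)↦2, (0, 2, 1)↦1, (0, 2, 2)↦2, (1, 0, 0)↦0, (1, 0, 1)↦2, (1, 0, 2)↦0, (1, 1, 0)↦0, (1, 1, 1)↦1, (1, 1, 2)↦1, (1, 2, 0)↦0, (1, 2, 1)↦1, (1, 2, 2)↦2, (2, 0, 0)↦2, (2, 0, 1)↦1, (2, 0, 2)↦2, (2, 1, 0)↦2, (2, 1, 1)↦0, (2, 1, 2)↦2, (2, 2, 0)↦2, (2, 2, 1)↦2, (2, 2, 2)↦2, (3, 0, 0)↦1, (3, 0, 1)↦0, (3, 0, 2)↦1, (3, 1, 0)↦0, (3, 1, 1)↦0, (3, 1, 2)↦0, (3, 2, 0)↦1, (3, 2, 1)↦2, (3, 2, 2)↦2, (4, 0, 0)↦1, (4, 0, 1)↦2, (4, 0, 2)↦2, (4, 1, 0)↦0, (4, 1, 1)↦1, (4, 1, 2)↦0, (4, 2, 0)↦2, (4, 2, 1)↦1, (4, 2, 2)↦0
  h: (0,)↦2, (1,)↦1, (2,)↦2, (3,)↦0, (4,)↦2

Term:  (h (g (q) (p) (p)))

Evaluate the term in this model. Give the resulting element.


  q = 2
  p = 2
  p = 2
  (g (q) (p) (p)) = g(2, 2, 2) = 1
  (h (g (q) (p) (p))) = h(1,) = 1

value = 1


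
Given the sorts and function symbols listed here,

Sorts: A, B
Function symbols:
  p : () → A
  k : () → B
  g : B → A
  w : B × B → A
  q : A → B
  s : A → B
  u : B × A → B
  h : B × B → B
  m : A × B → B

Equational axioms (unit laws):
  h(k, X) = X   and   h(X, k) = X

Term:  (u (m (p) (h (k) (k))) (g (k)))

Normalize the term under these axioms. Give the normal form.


1. (u (m (p) (h (k) (k))) (g (k)))  →  (u (m (p) (k)) (g (k)))

normal form = (u (m (p) (k)) (g (k)))


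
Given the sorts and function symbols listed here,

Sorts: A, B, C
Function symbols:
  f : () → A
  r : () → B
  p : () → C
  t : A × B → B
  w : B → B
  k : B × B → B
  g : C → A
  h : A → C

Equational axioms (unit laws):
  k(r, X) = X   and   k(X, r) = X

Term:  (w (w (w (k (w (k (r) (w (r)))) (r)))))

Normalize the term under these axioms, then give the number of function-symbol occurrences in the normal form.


1. (w (w (w (k (w (k (r) (w (r)))) (r)))))  →  (w (w (w (w (k (r) (w (r)))))))
2. (w (w (w (w (k (r) (w (r)))))))  →  (w (w (w (w (w (r))))))
normal form: (w (w (w (w (w (r))))))

size = 6


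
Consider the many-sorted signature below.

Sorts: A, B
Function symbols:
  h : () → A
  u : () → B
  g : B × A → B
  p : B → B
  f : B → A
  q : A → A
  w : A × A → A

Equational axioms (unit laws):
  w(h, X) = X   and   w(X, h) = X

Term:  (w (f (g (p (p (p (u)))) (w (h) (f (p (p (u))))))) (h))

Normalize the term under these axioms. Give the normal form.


1. (w (f (g (p (p (p (u)))) (w (h) (f (p (p (u))))))) (h))  →  (f (g (p (p (p (u)))) (w (h) (f (p (p (u)))))))
2. (f (g (p (p (p (u)))) (w (h) (f (p (p (u)))))))  →  (f (g (p (p (p (u)))) (f (p (p (u))))))

normal form = (f (g (p (p (p (u)))) (f (p (p (u))))))


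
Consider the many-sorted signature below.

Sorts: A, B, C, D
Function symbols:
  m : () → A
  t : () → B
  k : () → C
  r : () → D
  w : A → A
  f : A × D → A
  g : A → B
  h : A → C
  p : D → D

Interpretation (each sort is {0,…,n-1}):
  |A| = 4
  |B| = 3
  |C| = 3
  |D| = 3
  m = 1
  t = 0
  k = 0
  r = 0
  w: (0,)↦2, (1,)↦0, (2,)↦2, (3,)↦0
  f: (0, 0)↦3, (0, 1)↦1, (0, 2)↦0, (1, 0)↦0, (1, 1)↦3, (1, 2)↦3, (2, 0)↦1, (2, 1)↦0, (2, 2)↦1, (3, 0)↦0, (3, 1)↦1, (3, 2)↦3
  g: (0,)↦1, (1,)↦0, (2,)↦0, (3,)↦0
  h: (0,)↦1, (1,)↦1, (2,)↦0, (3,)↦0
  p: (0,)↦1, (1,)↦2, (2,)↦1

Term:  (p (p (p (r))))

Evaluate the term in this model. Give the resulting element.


value = 1

  r = 0
  (p (r)) = p(0,) = 1
  (p (p (r))) = p(1,) = 2
  (p (p (p (r)))) = p(2,) = 1


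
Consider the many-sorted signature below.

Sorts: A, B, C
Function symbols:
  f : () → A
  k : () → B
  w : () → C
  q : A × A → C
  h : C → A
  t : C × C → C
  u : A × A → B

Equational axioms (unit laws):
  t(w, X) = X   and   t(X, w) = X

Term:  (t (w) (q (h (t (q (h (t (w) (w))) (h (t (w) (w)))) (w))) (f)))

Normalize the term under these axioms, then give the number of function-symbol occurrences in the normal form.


size = 8

1. (t (w) (q (h (t (q (h (t (w) (w))) (h (t (w) (w)))) (w))) (f)))  →  (q (h (t (q (h (t (w) (w))) (h (t (w) (w)))) (w))) (f))
2. (q (h (t (q (h (t (w) (w))) (h (t (w) (w)))) (w))) (f))  →  (q (h (q (h (t (w) (w))) (h (t (w) (w))))) (f))
3. (q (h (q (h (t (w) (w))) (h (t (w) (w))))) (f))  →  (q (h (q (h (w)) (h (t (w) (w))))) (f))
4. (q (h (q (h (w)) (h (t (w) (w))))) (f))  →  (q (h (q (h (w)) (h (w)))) (f))
normal form: (q (h (q (h (w)) (h (w)))) (f))


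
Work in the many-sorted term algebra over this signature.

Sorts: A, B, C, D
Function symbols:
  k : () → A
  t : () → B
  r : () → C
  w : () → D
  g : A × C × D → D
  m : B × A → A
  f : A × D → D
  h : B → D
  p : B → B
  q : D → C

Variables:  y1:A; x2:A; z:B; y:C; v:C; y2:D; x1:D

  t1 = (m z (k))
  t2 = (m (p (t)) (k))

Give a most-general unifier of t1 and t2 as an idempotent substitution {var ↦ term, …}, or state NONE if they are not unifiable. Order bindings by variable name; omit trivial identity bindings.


{z ↦ (p (t))}


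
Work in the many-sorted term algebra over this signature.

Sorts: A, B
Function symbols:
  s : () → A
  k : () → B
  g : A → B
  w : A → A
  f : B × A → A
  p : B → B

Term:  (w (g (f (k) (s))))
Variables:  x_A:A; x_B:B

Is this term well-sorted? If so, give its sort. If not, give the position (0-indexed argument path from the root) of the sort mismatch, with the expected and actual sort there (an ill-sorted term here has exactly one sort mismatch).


      (k) : B
      (s) : A
    (f (k) (s)) : A
  (g (f (k) (s))) : B
(w (g (f (k) (s)))) : ✗ arg 0 at [0] has sort B, expected A

ill-sorted at position [0]: expected A, got B


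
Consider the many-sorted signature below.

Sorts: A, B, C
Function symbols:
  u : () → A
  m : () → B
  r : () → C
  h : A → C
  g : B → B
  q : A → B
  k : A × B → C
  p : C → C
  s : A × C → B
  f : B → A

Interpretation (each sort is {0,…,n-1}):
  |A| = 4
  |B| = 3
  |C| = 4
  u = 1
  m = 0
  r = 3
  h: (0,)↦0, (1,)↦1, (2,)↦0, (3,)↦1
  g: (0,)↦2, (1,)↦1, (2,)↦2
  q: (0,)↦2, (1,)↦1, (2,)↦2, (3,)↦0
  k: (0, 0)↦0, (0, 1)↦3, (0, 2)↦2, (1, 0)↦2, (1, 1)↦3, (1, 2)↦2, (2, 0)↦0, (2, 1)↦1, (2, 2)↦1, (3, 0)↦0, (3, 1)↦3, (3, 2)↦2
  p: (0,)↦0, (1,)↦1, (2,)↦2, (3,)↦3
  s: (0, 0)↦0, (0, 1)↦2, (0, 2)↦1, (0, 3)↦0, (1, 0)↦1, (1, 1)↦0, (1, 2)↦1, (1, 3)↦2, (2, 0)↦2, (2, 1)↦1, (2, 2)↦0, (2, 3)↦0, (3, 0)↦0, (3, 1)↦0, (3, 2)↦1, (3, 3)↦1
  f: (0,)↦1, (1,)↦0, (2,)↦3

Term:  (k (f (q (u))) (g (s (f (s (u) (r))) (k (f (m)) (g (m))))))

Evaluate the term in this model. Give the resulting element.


value = 3

  u = 1
  (q (u)) = q(1,) = 1
  (f (q (u))) = f(1,) = 0
  u = 1
  r = 3
  (s (u) (r)) = s(1, 3) = 2
  (f (s (u) (r))) = f(2,) = 3
  m = 0
  (f (m)) = f(0,) = 1
  m = 0
  (g (m)) = g(0,) = 2
  (k (f (m)) (g (m))) = k(1, 2) = 2
  (s (f (s (u) (r))) (k (f (m)) (g (m)))) = s(3, 2) = 1
  (g (s (f (s (u) (r))) (k (f (m)) (g (m))))) = g(1,) = 1
  (k (f (q (u))) (g (s (f (s (u) (r))) (k (f (m)) (g (m)))))) = k(0, 1) = 3


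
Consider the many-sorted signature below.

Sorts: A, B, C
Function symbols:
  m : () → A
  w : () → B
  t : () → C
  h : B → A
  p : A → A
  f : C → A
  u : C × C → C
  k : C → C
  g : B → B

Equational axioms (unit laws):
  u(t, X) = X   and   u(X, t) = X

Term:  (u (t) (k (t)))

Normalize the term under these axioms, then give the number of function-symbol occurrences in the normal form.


size = 2

1. (u (t) (k (t)))  →  (k (t))
normal form: (k (t))


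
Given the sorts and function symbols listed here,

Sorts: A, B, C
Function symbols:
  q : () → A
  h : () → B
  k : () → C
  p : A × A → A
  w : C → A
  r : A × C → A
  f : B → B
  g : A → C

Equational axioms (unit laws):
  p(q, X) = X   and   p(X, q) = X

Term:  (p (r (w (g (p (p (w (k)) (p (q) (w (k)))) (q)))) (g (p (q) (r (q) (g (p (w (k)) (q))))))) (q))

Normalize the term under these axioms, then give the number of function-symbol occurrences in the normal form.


size = 14

1. (p (r (w (g (p (p (w (k)) (p (q) (w (k)))) (q)))) (g (p (q) (r (q) (g (p (w (k)) (q))))))) (q))  →  (r (w (g (p (p (w (k)) (p (q) (w (k)))) (q)))) (g (p (q) (r (q) (g (p (w (k)) (q)))))))
2. (r (w (g (p (p (w (k)) (p (q) (w (k)))) (q)))) (g (p (q) (r (q) (g (p (w (k)) (q)))))))  →  (r (w (g (p (w (k)) (p (q) (w (k)))))) (g (p (q) (r (q) (g (p (w (k)) (q)))))))
3. (r (w (g (p (w (k)) (p (q) (w (k)))))) (g (p (q) (r (q) (g (p (w (k)) (q)))))))  →  (r (w (g (p (w (k)) (w (k))))) (g (p (q) (r (q) (g (p (w (k)) (q)))))))
4. (r (w (g (p (w (k)) (w (k))))) (g (p (q) (r (q) (g (p (w (k)) (q)))))))  →  (r (w (g (p (w (k)) (w (k))))) (g (r (q) (g (p (w (k)) (q))))))
5. (r (w (g (p (w (k)) (w (k))))) (g (r (q) (g (p (w (k)) (q))))))  →  (r (w (g (p (w (k)) (w (k))))) (g (r (q) (g (w (k))))))
normal form: (r (w (g (p (w (k)) (w (k))))) (g (r (q) (g (w (k))))))


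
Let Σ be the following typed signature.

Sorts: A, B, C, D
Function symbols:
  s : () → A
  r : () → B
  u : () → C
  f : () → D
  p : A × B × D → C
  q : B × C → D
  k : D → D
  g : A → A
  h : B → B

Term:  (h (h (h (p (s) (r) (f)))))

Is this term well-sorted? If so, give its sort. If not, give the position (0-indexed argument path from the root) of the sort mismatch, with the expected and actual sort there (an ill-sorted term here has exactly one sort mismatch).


ill-sorted at position [0, 0, 0]: expected B, got C

        (s) : A
        (r) : B
        (f) : D
      (p (s) (r) (f)) : C
    (h (p (s) (r) (f))) : ✗ arg 0 at [0, 0, 0] has sort C, expected B


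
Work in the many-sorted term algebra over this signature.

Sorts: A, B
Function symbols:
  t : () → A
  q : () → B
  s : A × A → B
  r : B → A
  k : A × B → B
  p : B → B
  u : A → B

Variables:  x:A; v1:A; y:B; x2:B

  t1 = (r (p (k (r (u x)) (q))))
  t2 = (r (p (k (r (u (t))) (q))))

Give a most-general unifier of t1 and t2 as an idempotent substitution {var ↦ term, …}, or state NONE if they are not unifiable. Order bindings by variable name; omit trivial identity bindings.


{x ↦ (t)}


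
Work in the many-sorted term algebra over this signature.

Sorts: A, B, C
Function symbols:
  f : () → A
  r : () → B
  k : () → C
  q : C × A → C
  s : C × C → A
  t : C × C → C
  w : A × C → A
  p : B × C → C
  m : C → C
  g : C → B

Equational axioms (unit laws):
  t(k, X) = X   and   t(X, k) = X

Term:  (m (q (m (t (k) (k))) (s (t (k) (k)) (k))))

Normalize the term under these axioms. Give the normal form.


normal form = (m (q (m (k)) (s (k) (k))))

1. (m (q (m (t (k) (k))) (s (t (k) (k)) (k))))  →  (m (q (m (k)) (s (t (k) (k)) (k))))
2. (m (q (m (k)) (s (t (k) (k)) (k))))  →  (m (q (m (k)) (s (k) (k))))


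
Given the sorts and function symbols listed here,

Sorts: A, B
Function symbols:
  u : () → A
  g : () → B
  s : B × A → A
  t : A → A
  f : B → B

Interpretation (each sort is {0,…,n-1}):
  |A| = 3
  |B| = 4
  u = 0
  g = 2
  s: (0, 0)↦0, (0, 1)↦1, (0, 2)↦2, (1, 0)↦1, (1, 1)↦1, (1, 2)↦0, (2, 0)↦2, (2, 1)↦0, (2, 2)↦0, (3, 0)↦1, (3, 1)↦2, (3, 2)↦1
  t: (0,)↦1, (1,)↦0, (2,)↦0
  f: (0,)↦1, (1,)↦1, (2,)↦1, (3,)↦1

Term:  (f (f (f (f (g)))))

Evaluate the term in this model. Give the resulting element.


  g = 2
  (f (g)) = f(2,) = 1
  (f (f (g))) = f(1,) = 1
  (f (f (f (g)))) = f(1,) = 1
  (f (f (f (f (g))))) = f(1,) = 1

value = 1


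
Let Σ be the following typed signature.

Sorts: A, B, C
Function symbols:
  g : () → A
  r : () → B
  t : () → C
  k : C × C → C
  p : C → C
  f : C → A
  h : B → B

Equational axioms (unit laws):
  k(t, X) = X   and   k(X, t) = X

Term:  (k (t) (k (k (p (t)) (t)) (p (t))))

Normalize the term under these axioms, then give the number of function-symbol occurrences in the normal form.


1. (k (t) (k (k (p (t)) (t)) (p (t))))  →  (k (k (p (t)) (t)) (p (t)))
2. (k (k (p (t)) (t)) (p (t)))  →  (k (p (t)) (p (t)))
normal form: (k (p (t)) (p (t)))

size = 5


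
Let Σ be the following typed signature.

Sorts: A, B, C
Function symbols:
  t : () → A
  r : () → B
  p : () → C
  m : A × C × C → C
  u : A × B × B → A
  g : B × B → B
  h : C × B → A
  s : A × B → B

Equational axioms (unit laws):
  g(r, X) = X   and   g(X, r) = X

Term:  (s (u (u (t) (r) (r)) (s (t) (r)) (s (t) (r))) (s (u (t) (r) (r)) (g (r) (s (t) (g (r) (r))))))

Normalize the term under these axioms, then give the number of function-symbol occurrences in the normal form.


size = 20

1. (s (u (u (t) (r) (r)) (s (t) (r)) (s (t) (r))) (s (u (t) (r) (r)) (g (r) (s (t) (g (r) (r))))))  →  (s (u (u (t) (r) (r)) (s (t) (r)) (s (t) (r))) (s (u (t) (r) (r)) (s (t) (g (r) (r)))))
2. (s (u (u (t) (r) (r)) (s (t) (r)) (s (t) (r))) (s (u (t) (r) (r)) (s (t) (g (r) (r)))))  →  (s (u (u (t) (r) (r)) (s (t) (r)) (s (t) (r))) (s (u (t) (r) (r)) (s (t) (r))))
normal form: (s (u (u (t) (r) (r)) (s (t) (r)) (s (t) (r))) (s (u (t) (r) (r)) (s (t) (r))))


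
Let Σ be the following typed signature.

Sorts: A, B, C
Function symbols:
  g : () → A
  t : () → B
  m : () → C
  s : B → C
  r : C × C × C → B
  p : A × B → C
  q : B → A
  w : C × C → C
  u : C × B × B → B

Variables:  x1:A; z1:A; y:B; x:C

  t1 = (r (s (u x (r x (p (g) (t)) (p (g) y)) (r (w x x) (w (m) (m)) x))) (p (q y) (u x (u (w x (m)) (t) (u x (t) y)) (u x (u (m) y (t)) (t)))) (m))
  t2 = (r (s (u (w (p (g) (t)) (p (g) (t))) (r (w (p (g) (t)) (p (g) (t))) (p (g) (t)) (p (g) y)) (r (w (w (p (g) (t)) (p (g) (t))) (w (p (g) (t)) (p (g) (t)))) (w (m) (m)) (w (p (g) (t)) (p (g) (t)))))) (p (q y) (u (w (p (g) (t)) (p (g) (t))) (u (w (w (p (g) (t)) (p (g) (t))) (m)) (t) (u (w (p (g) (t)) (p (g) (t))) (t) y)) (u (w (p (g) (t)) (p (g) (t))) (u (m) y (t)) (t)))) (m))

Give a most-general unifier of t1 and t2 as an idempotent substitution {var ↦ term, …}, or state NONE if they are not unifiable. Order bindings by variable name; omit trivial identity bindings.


{x ↦ (w (p (g) (t)) (p (g) (t)))}


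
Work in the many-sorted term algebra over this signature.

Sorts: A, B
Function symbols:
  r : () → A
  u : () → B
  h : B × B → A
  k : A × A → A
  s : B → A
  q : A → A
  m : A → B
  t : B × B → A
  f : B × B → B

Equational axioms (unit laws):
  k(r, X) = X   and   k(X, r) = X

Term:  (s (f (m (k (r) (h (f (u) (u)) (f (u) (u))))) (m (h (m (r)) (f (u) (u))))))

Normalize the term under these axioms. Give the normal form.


1. (s (f (m (k (r) (h (f (u) (u)) (f (u) (u))))) (m (h (m (r)) (f (u) (u))))))  →  (s (f (m (h (f (u) (u)) (f (u) (u)))) (m (h (m (r)) (f (u) (u))))))

normal form = (s (f (m (h (f (u) (u)) (f (u) (u)))) (m (h (m (r)) (f (u) (u))))))


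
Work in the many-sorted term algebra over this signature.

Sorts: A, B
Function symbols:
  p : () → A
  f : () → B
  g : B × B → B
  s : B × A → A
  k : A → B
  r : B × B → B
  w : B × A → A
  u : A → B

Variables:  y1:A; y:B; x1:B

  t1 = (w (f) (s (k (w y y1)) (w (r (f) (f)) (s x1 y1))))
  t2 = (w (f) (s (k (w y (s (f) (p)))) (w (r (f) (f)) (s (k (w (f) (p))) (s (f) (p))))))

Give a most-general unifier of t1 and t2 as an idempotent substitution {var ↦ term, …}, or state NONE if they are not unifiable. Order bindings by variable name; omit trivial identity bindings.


{x1 ↦ (k (w (f) (p))), y1 ↦ (s (f) (p))}


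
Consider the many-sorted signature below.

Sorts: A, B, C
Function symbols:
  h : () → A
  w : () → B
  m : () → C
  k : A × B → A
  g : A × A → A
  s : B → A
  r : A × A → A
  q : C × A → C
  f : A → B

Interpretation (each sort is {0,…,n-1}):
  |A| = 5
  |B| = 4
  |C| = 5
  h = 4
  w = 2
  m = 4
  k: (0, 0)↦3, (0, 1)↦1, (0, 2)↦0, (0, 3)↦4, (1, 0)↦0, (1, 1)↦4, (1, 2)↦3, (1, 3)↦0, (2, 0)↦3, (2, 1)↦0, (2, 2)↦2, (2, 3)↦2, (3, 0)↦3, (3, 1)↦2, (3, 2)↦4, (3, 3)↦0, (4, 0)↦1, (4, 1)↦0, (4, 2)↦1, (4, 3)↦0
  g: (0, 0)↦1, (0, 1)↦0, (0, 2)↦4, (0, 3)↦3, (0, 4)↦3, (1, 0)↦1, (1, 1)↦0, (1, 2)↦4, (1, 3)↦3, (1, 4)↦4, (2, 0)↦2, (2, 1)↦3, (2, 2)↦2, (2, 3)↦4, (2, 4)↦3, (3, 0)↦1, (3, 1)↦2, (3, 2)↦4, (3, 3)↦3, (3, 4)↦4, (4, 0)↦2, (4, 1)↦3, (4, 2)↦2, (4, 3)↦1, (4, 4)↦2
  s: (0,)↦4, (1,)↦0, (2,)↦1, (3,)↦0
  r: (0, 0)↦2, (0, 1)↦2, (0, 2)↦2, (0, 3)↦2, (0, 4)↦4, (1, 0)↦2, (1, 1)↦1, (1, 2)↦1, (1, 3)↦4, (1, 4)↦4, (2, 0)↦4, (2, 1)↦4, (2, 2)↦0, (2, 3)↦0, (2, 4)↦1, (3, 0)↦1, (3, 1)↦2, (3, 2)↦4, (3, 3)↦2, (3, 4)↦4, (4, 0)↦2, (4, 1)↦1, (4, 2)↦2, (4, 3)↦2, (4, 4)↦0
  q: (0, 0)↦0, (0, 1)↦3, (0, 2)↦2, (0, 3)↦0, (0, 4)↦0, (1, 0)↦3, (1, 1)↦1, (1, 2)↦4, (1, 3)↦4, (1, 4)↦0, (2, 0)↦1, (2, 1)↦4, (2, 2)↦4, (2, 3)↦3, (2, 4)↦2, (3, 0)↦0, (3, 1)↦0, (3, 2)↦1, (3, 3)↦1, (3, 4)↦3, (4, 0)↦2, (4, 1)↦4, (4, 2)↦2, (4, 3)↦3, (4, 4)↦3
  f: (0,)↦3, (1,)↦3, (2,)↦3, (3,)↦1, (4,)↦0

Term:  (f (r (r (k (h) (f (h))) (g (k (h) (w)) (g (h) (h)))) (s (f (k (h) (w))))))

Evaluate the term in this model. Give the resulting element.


  h = 4
  h = 4
  (f (h)) = f(4,) = 0
  (k (h) (f (h))) = k(4, 0) = 1
  h = 4
  w = 2
  (k (h) (w)) = k(4, 2) = 1
  h = 4
  h = 4
  (g (h) (h)) = g(4, 4) = 2
  (g (k (h) (w)) (g (h) (h))) = g(1, 2) = 4
  (r (k (h) (f (h))) (g (k (h) (w)) (g (h) (h)))) = r(1, 4) = 4
  h = 4
  w = 2
  (k (h) (w)) = k(4, 2) = 1
  (f (k (h) (w))) = f(1,) = 3
  (s (f (k (h) (w)))) = s(3,) = 0
  (r (r (k (h) (f (h))) (g (k (h) (w)) (g (h) (h)))) (s (f (k (h) (w))))) = r(4, 0) = 2
  (f (r (r (k (h) (f (h))) (g (k (h) (w)) (g (h) (h)))) (s (f (k (h) (w)))))) = f(2,) = 3

value = 3
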